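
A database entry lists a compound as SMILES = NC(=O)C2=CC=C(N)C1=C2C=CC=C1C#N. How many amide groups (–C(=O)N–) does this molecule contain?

The amide motif appears at heavy-atom position 2 in the SMILES.
Other groups present: 1 nitrile, 1 primary amine.
Amide count: 1.

1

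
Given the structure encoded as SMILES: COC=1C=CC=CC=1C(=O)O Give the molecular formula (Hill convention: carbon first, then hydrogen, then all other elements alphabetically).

C8H8O3

Walk through each heavy atom and fill implicit hydrogens from standard valence (C 4, N 3, O 2, S 2, halogen 1):
  atom 1: C, bond orders sum to 1 (valence 4) → 3 H
  atom 2: O, bond orders sum to 2 (valence 2) → 0 H
  atom 3: C, bond orders sum to 4 (valence 4) → 0 H
  atom 4: C, bond orders sum to 3 (valence 4) → 1 H
  atom 5: C, bond orders sum to 3 (valence 4) → 1 H
  atom 6: C, bond orders sum to 3 (valence 4) → 1 H
  atom 7: C, bond orders sum to 3 (valence 4) → 1 H
  atom 8: C, bond orders sum to 4 (valence 4) → 0 H
  atom 9: C, bond orders sum to 4 (valence 4) → 0 H
  atom 10: O, bond orders sum to 2 (valence 2) → 0 H
  atom 11: O, bond orders sum to 1 (valence 2) → 1 H
Totals → C:8, H:8, O:3.
In Hill order: C8H8O3.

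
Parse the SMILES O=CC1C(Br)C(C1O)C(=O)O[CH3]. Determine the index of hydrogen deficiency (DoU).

Molecular formula: C7H9BrO4.
DoU = (2C + 2 + N − H − X) / 2, where X is the halogen count and O/S are ignored.
    = (2·7 + 2 + 0 − 9 − 1) / 2 = 6 / 2 = 3.

3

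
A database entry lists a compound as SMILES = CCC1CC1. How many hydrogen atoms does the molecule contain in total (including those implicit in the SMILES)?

Walk through each heavy atom and fill implicit hydrogens from standard valence (C 4, N 3, O 2, S 2, halogen 1):
  atom 1: C, bond orders sum to 1 (valence 4) → 3 H
  atom 2: C, bond orders sum to 2 (valence 4) → 2 H
  atom 3: C, bond orders sum to 3 (valence 4) → 1 H
  atom 4: C, bond orders sum to 2 (valence 4) → 2 H
  atom 5: C, bond orders sum to 2 (valence 4) → 2 H
Total hydrogens: 10.

10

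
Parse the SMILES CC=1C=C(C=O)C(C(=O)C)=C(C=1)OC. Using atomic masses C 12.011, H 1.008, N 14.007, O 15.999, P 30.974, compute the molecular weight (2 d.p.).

192.21 g/mol

First, the molecular formula is C11H12O3 (counting implicit H from valence).
  C: 11 × 12.011 = 132.121
  H: 12 × 1.008 = 12.096
  O: 3 × 15.999 = 47.997
Sum: 11×12.011 + 12×1.008 + 3×15.999 = 192.214 → 192.21 g/mol.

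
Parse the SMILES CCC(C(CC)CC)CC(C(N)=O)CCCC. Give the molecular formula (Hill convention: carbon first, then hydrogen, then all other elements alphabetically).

Walk through each heavy atom and fill implicit hydrogens from standard valence (C 4, N 3, O 2, S 2, halogen 1):
  atom 1: C, bond orders sum to 1 (valence 4) → 3 H
  atom 2: C, bond orders sum to 2 (valence 4) → 2 H
  atom 3: C, bond orders sum to 3 (valence 4) → 1 H
  atom 4: C, bond orders sum to 3 (valence 4) → 1 H
  atom 5: C, bond orders sum to 2 (valence 4) → 2 H
  atom 6: C, bond orders sum to 1 (valence 4) → 3 H
  atom 7: C, bond orders sum to 2 (valence 4) → 2 H
  atom 8: C, bond orders sum to 1 (valence 4) → 3 H
  atom 9: C, bond orders sum to 2 (valence 4) → 2 H
  atom 10: C, bond orders sum to 3 (valence 4) → 1 H
  atom 11: C, bond orders sum to 4 (valence 4) → 0 H
  atom 12: N, bond orders sum to 1 (valence 3) → 2 H
  atom 13: O, bond orders sum to 2 (valence 2) → 0 H
  atom 14: C, bond orders sum to 2 (valence 4) → 2 H
  atom 15: C, bond orders sum to 2 (valence 4) → 2 H
  atom 16: C, bond orders sum to 2 (valence 4) → 2 H
  atom 17: C, bond orders sum to 1 (valence 4) → 3 H
Totals → C:15, H:31, N:1, O:1.
In Hill order: C15H31NO.

C15H31NO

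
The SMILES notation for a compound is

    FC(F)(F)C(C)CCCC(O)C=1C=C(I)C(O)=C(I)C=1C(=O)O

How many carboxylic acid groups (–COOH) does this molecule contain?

1

The carboxylic acid motif appears at heavy-atom position 21 in the SMILES.
Other groups present: 2 hydroxyl.
Carboxylic acid count: 1.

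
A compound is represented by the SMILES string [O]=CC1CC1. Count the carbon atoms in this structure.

4

Count every carbon token in the SMILES (each C, including those in ring-closure positions and inside branches).
Carbon count: 4.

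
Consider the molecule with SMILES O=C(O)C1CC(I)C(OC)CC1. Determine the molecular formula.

C8H13IO3

Walk through each heavy atom and fill implicit hydrogens from standard valence (C 4, N 3, O 2, S 2, halogen 1):
  atom 1: O, bond orders sum to 2 (valence 2) → 0 H
  atom 2: C, bond orders sum to 4 (valence 4) → 0 H
  atom 3: O, bond orders sum to 1 (valence 2) → 1 H
  atom 4: C, bond orders sum to 3 (valence 4) → 1 H
  atom 5: C, bond orders sum to 2 (valence 4) → 2 H
  atom 6: C, bond orders sum to 3 (valence 4) → 1 H
  atom 7: I (halogen, monovalent) → 0 H
  atom 8: C, bond orders sum to 3 (valence 4) → 1 H
  atom 9: O, bond orders sum to 2 (valence 2) → 0 H
  atom 10: C, bond orders sum to 1 (valence 4) → 3 H
  atom 11: C, bond orders sum to 2 (valence 4) → 2 H
  atom 12: C, bond orders sum to 2 (valence 4) → 2 H
Totals → C:8, H:13, I:1, O:3.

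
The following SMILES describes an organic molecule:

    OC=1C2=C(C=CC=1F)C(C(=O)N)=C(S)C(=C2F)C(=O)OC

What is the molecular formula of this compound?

Walk through each heavy atom and fill implicit hydrogens from standard valence (C 4, N 3, O 2, S 2, halogen 1):
  atom 1: O, bond orders sum to 1 (valence 2) → 1 H
  atom 2: C, bond orders sum to 4 (valence 4) → 0 H
  atom 3: C, bond orders sum to 4 (valence 4) → 0 H
  atom 4: C, bond orders sum to 4 (valence 4) → 0 H
  atom 5: C, bond orders sum to 3 (valence 4) → 1 H
  atom 6: C, bond orders sum to 3 (valence 4) → 1 H
  atom 7: C, bond orders sum to 4 (valence 4) → 0 H
  atom 8: F (halogen, monovalent) → 0 H
  atom 9: C, bond orders sum to 4 (valence 4) → 0 H
  atom 10: C, bond orders sum to 4 (valence 4) → 0 H
  atom 11: O, bond orders sum to 2 (valence 2) → 0 H
  atom 12: N, bond orders sum to 1 (valence 3) → 2 H
  atom 13: C, bond orders sum to 4 (valence 4) → 0 H
  atom 14: S, bond orders sum to 1 (valence 2) → 1 H
  atom 15: C, bond orders sum to 4 (valence 4) → 0 H
  atom 16: C, bond orders sum to 4 (valence 4) → 0 H
  atom 17: F (halogen, monovalent) → 0 H
  atom 18: C, bond orders sum to 4 (valence 4) → 0 H
  atom 19: O, bond orders sum to 2 (valence 2) → 0 H
  atom 20: O, bond orders sum to 2 (valence 2) → 0 H
  atom 21: C, bond orders sum to 1 (valence 4) → 3 H
Totals → C:13, H:9, F:2, N:1, O:4, S:1.
In Hill order: C13H9F2NO4S.

C13H9F2NO4S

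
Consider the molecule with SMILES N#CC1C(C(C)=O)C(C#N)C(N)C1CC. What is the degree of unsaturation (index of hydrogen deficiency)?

Molecular formula: C11H15N3O.
DoU = (2C + 2 + N − H − X) / 2, where X is the halogen count and O/S are ignored.
    = (2·11 + 2 + 3 − 15 − 0) / 2 = 12 / 2 = 6.

6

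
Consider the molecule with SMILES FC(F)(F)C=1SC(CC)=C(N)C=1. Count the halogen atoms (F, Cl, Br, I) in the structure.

3

Halogen atoms appear at heavy-atom positions 1, 3, 4 (3×F).
Other groups present: 1 primary amine.
Halogen count: 3.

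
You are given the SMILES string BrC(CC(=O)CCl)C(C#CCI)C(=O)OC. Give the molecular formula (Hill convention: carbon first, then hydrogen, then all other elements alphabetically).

Walk through each heavy atom and fill implicit hydrogens from standard valence (C 4, N 3, O 2, S 2, halogen 1):
  atom 1: Br (halogen, monovalent) → 0 H
  atom 2: C, bond orders sum to 3 (valence 4) → 1 H
  atom 3: C, bond orders sum to 2 (valence 4) → 2 H
  atom 4: C, bond orders sum to 4 (valence 4) → 0 H
  atom 5: O, bond orders sum to 2 (valence 2) → 0 H
  atom 6: C, bond orders sum to 2 (valence 4) → 2 H
  atom 7: Cl (halogen, monovalent) → 0 H
  atom 8: C, bond orders sum to 3 (valence 4) → 1 H
  atom 9: C, bond orders sum to 4 (valence 4) → 0 H
  atom 10: C, bond orders sum to 4 (valence 4) → 0 H
  atom 11: C, bond orders sum to 2 (valence 4) → 2 H
  atom 12: I (halogen, monovalent) → 0 H
  atom 13: C, bond orders sum to 4 (valence 4) → 0 H
  atom 14: O, bond orders sum to 2 (valence 2) → 0 H
  atom 15: O, bond orders sum to 2 (valence 2) → 0 H
  atom 16: C, bond orders sum to 1 (valence 4) → 3 H
Totals → C:10, H:11, Br:1, Cl:1, I:1, O:3.
In Hill order: C10H11BrClIO3.

C10H11BrClIO3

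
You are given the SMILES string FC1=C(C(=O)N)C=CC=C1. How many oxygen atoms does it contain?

1

Scan the SMILES for O atoms (remember two-letter symbols like Cl and Br are single atoms).
Oxygen count: 1.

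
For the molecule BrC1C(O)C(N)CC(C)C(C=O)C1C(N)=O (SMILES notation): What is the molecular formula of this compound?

Walk through each heavy atom and fill implicit hydrogens from standard valence (C 4, N 3, O 2, S 2, halogen 1):
  atom 1: Br (halogen, monovalent) → 0 H
  atom 2: C, bond orders sum to 3 (valence 4) → 1 H
  atom 3: C, bond orders sum to 3 (valence 4) → 1 H
  atom 4: O, bond orders sum to 1 (valence 2) → 1 H
  atom 5: C, bond orders sum to 3 (valence 4) → 1 H
  atom 6: N, bond orders sum to 1 (valence 3) → 2 H
  atom 7: C, bond orders sum to 2 (valence 4) → 2 H
  atom 8: C, bond orders sum to 3 (valence 4) → 1 H
  atom 9: C, bond orders sum to 1 (valence 4) → 3 H
  atom 10: C, bond orders sum to 3 (valence 4) → 1 H
  atom 11: C, bond orders sum to 3 (valence 4) → 1 H
  atom 12: O, bond orders sum to 2 (valence 2) → 0 H
  atom 13: C, bond orders sum to 3 (valence 4) → 1 H
  atom 14: C, bond orders sum to 4 (valence 4) → 0 H
  atom 15: N, bond orders sum to 1 (valence 3) → 2 H
  atom 16: O, bond orders sum to 2 (valence 2) → 0 H
Totals → C:10, H:17, Br:1, N:2, O:3.
In Hill order: C10H17BrN2O3.

C10H17BrN2O3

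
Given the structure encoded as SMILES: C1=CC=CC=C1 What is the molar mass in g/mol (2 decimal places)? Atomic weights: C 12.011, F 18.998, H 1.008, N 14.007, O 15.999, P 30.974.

First, the molecular formula is C6H6 (counting implicit H from valence).
  C: 6 × 12.011 = 72.066
  H: 6 × 1.008 = 6.048
Sum: 6×12.011 + 6×1.008 = 78.114 → 78.11 g/mol.

78.11 g/mol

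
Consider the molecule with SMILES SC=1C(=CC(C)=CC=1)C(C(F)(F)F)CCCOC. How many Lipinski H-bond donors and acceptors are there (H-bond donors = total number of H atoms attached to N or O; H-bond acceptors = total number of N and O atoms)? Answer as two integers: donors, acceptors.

0, 1

Donors: find every N or O and count the H atoms it carries.
  atom 17 (O): bond orders sum to 2 → 0 H
Lipinski HBD = 0.
Acceptors: N atoms = 0, O atoms = 1 → HBA = 1.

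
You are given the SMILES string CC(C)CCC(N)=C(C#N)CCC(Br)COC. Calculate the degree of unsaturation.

Molecular formula: C13H23BrN2O.
DoU = (2C + 2 + N − H − X) / 2, where X is the halogen count and O/S are ignored.
    = (2·13 + 2 + 2 − 23 − 1) / 2 = 6 / 2 = 3.

3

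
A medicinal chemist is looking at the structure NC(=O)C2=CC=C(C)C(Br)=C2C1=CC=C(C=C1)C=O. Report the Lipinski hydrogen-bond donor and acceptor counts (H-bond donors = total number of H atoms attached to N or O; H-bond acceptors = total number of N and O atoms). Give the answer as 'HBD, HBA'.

Donors: find every N or O and count the H atoms it carries.
  atom 1 (N): bond orders sum to 1 → 2 H
  atom 3 (O): bond orders sum to 2 → 0 H
  atom 19 (O): bond orders sum to 2 → 0 H
Lipinski HBD = 2.
Acceptors: N atoms = 1, O atoms = 2 → HBA = 3.

2, 3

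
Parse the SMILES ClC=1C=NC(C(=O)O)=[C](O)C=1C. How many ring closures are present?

1

In SMILES, each pair of matching ring-closure digits denotes one ring-closing bond; the number of such bonds equals the number of independent rings.
Ring-closure bonds here: 1.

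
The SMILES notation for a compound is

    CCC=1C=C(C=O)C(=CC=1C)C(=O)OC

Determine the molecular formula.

C12H14O3

Walk through each heavy atom and fill implicit hydrogens from standard valence (C 4, N 3, O 2, S 2, halogen 1):
  atom 1: C, bond orders sum to 1 (valence 4) → 3 H
  atom 2: C, bond orders sum to 2 (valence 4) → 2 H
  atom 3: C, bond orders sum to 4 (valence 4) → 0 H
  atom 4: C, bond orders sum to 3 (valence 4) → 1 H
  atom 5: C, bond orders sum to 4 (valence 4) → 0 H
  atom 6: C, bond orders sum to 3 (valence 4) → 1 H
  atom 7: O, bond orders sum to 2 (valence 2) → 0 H
  atom 8: C, bond orders sum to 4 (valence 4) → 0 H
  atom 9: C, bond orders sum to 3 (valence 4) → 1 H
  atom 10: C, bond orders sum to 4 (valence 4) → 0 H
  atom 11: C, bond orders sum to 1 (valence 4) → 3 H
  atom 12: C, bond orders sum to 4 (valence 4) → 0 H
  atom 13: O, bond orders sum to 2 (valence 2) → 0 H
  atom 14: O, bond orders sum to 2 (valence 2) → 0 H
  atom 15: C, bond orders sum to 1 (valence 4) → 3 H
Totals → C:12, H:14, O:3.
In Hill order: C12H14O3.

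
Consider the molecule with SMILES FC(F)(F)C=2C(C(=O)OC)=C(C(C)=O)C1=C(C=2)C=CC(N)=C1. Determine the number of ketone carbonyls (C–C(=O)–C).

1

The ketone motif appears at heavy-atom position 12 in the SMILES.
Other groups present: 1 ester, 1 primary amine.
Ketone count: 1.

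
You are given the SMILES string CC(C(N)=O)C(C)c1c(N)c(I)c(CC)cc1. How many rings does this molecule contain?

1

In SMILES, each pair of matching ring-closure digits denotes one ring-closing bond; the number of such bonds equals the number of independent rings.
Ring-closure bonds here: 1.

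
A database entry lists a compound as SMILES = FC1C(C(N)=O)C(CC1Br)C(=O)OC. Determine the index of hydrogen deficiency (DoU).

Degree of unsaturation = (number of rings) + (number of π bonds).
Ring closures in the SMILES: 1.
π bonds: 2 double bonds (each 1 DoU) → 2 DoU from unsaturation.
Total DoU = 1 + 2 = 3.

3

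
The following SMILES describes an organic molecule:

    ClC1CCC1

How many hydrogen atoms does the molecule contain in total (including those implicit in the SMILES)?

Walk through each heavy atom and fill implicit hydrogens from standard valence (C 4, N 3, O 2, S 2, halogen 1):
  atom 1: Cl (halogen, monovalent) → 0 H
  atom 2: C, bond orders sum to 3 (valence 4) → 1 H
  atom 3: C, bond orders sum to 2 (valence 4) → 2 H
  atom 4: C, bond orders sum to 2 (valence 4) → 2 H
  atom 5: C, bond orders sum to 2 (valence 4) → 2 H
Total hydrogens: 7.

7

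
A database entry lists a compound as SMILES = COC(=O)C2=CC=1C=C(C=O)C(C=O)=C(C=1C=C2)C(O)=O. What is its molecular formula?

C15H10O6

Walk through each heavy atom and fill implicit hydrogens from standard valence (C 4, N 3, O 2, S 2, halogen 1):
  atom 1: C, bond orders sum to 1 (valence 4) → 3 H
  atom 2: O, bond orders sum to 2 (valence 2) → 0 H
  atom 3: C, bond orders sum to 4 (valence 4) → 0 H
  atom 4: O, bond orders sum to 2 (valence 2) → 0 H
  atom 5: C, bond orders sum to 4 (valence 4) → 0 H
  atom 6: C, bond orders sum to 3 (valence 4) → 1 H
  atom 7: C, bond orders sum to 4 (valence 4) → 0 H
  atom 8: C, bond orders sum to 3 (valence 4) → 1 H
  atom 9: C, bond orders sum to 4 (valence 4) → 0 H
  atom 10: C, bond orders sum to 3 (valence 4) → 1 H
  atom 11: O, bond orders sum to 2 (valence 2) → 0 H
  atom 12: C, bond orders sum to 4 (valence 4) → 0 H
  atom 13: C, bond orders sum to 3 (valence 4) → 1 H
  atom 14: O, bond orders sum to 2 (valence 2) → 0 H
  atom 15: C, bond orders sum to 4 (valence 4) → 0 H
  atom 16: C, bond orders sum to 4 (valence 4) → 0 H
  atom 17: C, bond orders sum to 3 (valence 4) → 1 H
  atom 18: C, bond orders sum to 3 (valence 4) → 1 H
  atom 19: C, bond orders sum to 4 (valence 4) → 0 H
  atom 20: O, bond orders sum to 1 (valence 2) → 1 H
  atom 21: O, bond orders sum to 2 (valence 2) → 0 H
Totals → C:15, H:10, O:6.
In Hill order: C15H10O6.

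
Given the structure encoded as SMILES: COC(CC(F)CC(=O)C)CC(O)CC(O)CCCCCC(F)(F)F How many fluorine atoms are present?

Scan the SMILES for F atoms (remember two-letter symbols like Cl and Br are single atoms).
Fluorine count: 4.

4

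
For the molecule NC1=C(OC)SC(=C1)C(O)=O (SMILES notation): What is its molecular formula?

Walk through each heavy atom and fill implicit hydrogens from standard valence (C 4, N 3, O 2, S 2, halogen 1):
  atom 1: N, bond orders sum to 1 (valence 3) → 2 H
  atom 2: C, bond orders sum to 4 (valence 4) → 0 H
  atom 3: C, bond orders sum to 4 (valence 4) → 0 H
  atom 4: O, bond orders sum to 2 (valence 2) → 0 H
  atom 5: C, bond orders sum to 1 (valence 4) → 3 H
  atom 6: S, bond orders sum to 2 (valence 2) → 0 H
  atom 7: C, bond orders sum to 4 (valence 4) → 0 H
  atom 8: C, bond orders sum to 3 (valence 4) → 1 H
  atom 9: C, bond orders sum to 4 (valence 4) → 0 H
  atom 10: O, bond orders sum to 1 (valence 2) → 1 H
  atom 11: O, bond orders sum to 2 (valence 2) → 0 H
Totals → C:6, H:7, N:1, O:3, S:1.
In Hill order: C6H7NO3S.

C6H7NO3S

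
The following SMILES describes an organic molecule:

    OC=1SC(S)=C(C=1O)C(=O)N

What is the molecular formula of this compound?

C5H5NO3S2

Walk through each heavy atom and fill implicit hydrogens from standard valence (C 4, N 3, O 2, S 2, halogen 1):
  atom 1: O, bond orders sum to 1 (valence 2) → 1 H
  atom 2: C, bond orders sum to 4 (valence 4) → 0 H
  atom 3: S, bond orders sum to 2 (valence 2) → 0 H
  atom 4: C, bond orders sum to 4 (valence 4) → 0 H
  atom 5: S, bond orders sum to 1 (valence 2) → 1 H
  atom 6: C, bond orders sum to 4 (valence 4) → 0 H
  atom 7: C, bond orders sum to 4 (valence 4) → 0 H
  atom 8: O, bond orders sum to 1 (valence 2) → 1 H
  atom 9: C, bond orders sum to 4 (valence 4) → 0 H
  atom 10: O, bond orders sum to 2 (valence 2) → 0 H
  atom 11: N, bond orders sum to 1 (valence 3) → 2 H
Totals → C:5, H:5, N:1, O:3, S:2.
In Hill order: C5H5NO3S2.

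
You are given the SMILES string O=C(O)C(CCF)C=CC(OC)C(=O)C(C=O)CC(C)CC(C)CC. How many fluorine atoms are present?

1

Scan the SMILES for F atoms (remember two-letter symbols like Cl and Br are single atoms).
Fluorine count: 1.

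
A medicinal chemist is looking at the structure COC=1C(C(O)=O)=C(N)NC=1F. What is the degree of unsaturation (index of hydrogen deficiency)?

Degree of unsaturation = (number of rings) + (number of π bonds).
Ring closures in the SMILES: 1.
π bonds: 3 double bonds (each 1 DoU) → 3 DoU from unsaturation.
Total DoU = 1 + 3 = 4.

4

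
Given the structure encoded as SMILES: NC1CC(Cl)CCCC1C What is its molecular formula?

C8H16ClN

Walk through each heavy atom and fill implicit hydrogens from standard valence (C 4, N 3, O 2, S 2, halogen 1):
  atom 1: N, bond orders sum to 1 (valence 3) → 2 H
  atom 2: C, bond orders sum to 3 (valence 4) → 1 H
  atom 3: C, bond orders sum to 2 (valence 4) → 2 H
  atom 4: C, bond orders sum to 3 (valence 4) → 1 H
  atom 5: Cl (halogen, monovalent) → 0 H
  atom 6: C, bond orders sum to 2 (valence 4) → 2 H
  atom 7: C, bond orders sum to 2 (valence 4) → 2 H
  atom 8: C, bond orders sum to 2 (valence 4) → 2 H
  atom 9: C, bond orders sum to 3 (valence 4) → 1 H
  atom 10: C, bond orders sum to 1 (valence 4) → 3 H
Totals → C:8, H:16, Cl:1, N:1.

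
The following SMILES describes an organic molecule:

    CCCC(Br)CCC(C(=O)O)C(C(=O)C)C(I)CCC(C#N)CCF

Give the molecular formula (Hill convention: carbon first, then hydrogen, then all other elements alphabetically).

C18H28BrFINO3

Walk through each heavy atom and fill implicit hydrogens from standard valence (C 4, N 3, O 2, S 2, halogen 1):
  atom 1: C, bond orders sum to 1 (valence 4) → 3 H
  atom 2: C, bond orders sum to 2 (valence 4) → 2 H
  atom 3: C, bond orders sum to 2 (valence 4) → 2 H
  atom 4: C, bond orders sum to 3 (valence 4) → 1 H
  atom 5: Br (halogen, monovalent) → 0 H
  atom 6: C, bond orders sum to 2 (valence 4) → 2 H
  atom 7: C, bond orders sum to 2 (valence 4) → 2 H
  atom 8: C, bond orders sum to 3 (valence 4) → 1 H
  atom 9: C, bond orders sum to 4 (valence 4) → 0 H
  atom 10: O, bond orders sum to 2 (valence 2) → 0 H
  atom 11: O, bond orders sum to 1 (valence 2) → 1 H
  atom 12: C, bond orders sum to 3 (valence 4) → 1 H
  atom 13: C, bond orders sum to 4 (valence 4) → 0 H
  atom 14: O, bond orders sum to 2 (valence 2) → 0 H
  atom 15: C, bond orders sum to 1 (valence 4) → 3 H
  atom 16: C, bond orders sum to 3 (valence 4) → 1 H
  atom 17: I (halogen, monovalent) → 0 H
  atom 18: C, bond orders sum to 2 (valence 4) → 2 H
  atom 19: C, bond orders sum to 2 (valence 4) → 2 H
  atom 20: C, bond orders sum to 3 (valence 4) → 1 H
  atom 21: C, bond orders sum to 4 (valence 4) → 0 H
  atom 22: N, bond orders sum to 3 (valence 3) → 0 H
  atom 23: C, bond orders sum to 2 (valence 4) → 2 H
  atom 24: C, bond orders sum to 2 (valence 4) → 2 H
  atom 25: F (halogen, monovalent) → 0 H
Totals → C:18, H:28, Br:1, F:1, I:1, N:1, O:3.
In Hill order: C18H28BrFINO3.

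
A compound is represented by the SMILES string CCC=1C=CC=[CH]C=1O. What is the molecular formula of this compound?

Walk through each heavy atom and fill implicit hydrogens from standard valence (C 4, N 3, O 2, S 2, halogen 1):
  atom 1: C, bond orders sum to 1 (valence 4) → 3 H
  atom 2: C, bond orders sum to 2 (valence 4) → 2 H
  atom 3: C, bond orders sum to 4 (valence 4) → 0 H
  atom 4: C, bond orders sum to 3 (valence 4) → 1 H
  atom 5: C, bond orders sum to 3 (valence 4) → 1 H
  atom 6: C, bond orders sum to 3 (valence 4) → 1 H
  atom 7: C with explicit H count 1
  atom 8: C, bond orders sum to 4 (valence 4) → 0 H
  atom 9: O, bond orders sum to 1 (valence 2) → 1 H
Totals → C:8, H:10, O:1.
In Hill order: C8H10O.

C8H10O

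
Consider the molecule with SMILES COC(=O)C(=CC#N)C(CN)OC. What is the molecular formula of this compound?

Walk through each heavy atom and fill implicit hydrogens from standard valence (C 4, N 3, O 2, S 2, halogen 1):
  atom 1: C, bond orders sum to 1 (valence 4) → 3 H
  atom 2: O, bond orders sum to 2 (valence 2) → 0 H
  atom 3: C, bond orders sum to 4 (valence 4) → 0 H
  atom 4: O, bond orders sum to 2 (valence 2) → 0 H
  atom 5: C, bond orders sum to 4 (valence 4) → 0 H
  atom 6: C, bond orders sum to 3 (valence 4) → 1 H
  atom 7: C, bond orders sum to 4 (valence 4) → 0 H
  atom 8: N, bond orders sum to 3 (valence 3) → 0 H
  atom 9: C, bond orders sum to 3 (valence 4) → 1 H
  atom 10: C, bond orders sum to 2 (valence 4) → 2 H
  atom 11: N, bond orders sum to 1 (valence 3) → 2 H
  atom 12: O, bond orders sum to 2 (valence 2) → 0 H
  atom 13: C, bond orders sum to 1 (valence 4) → 3 H
Totals → C:8, H:12, N:2, O:3.

C8H12N2O3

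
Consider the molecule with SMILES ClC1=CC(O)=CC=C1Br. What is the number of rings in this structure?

In SMILES, each pair of matching ring-closure digits denotes one ring-closing bond; the number of such bonds equals the number of independent rings.
Ring-closure bonds here: 1.

1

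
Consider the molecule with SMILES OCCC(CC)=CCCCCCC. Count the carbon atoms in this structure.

Count every carbon token in the SMILES (each C, including those in ring-closure positions and inside branches).
Carbon count: 12.

12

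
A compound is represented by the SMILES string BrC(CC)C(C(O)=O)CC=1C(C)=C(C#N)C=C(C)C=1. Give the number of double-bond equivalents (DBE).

7

Degree of unsaturation = (number of rings) + (number of π bonds).
Ring closures in the SMILES: 1.
π bonds: 4 double bonds (each 1 DoU), 1 triple bond (each 2 DoU) → 6 DoU from unsaturation.
Total DoU = 1 + 6 = 7.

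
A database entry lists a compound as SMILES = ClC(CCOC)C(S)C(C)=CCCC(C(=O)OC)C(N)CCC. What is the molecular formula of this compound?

C17H32ClNO3S

Walk through each heavy atom and fill implicit hydrogens from standard valence (C 4, N 3, O 2, S 2, halogen 1):
  atom 1: Cl (halogen, monovalent) → 0 H
  atom 2: C, bond orders sum to 3 (valence 4) → 1 H
  atom 3: C, bond orders sum to 2 (valence 4) → 2 H
  atom 4: C, bond orders sum to 2 (valence 4) → 2 H
  atom 5: O, bond orders sum to 2 (valence 2) → 0 H
  atom 6: C, bond orders sum to 1 (valence 4) → 3 H
  atom 7: C, bond orders sum to 3 (valence 4) → 1 H
  atom 8: S, bond orders sum to 1 (valence 2) → 1 H
  atom 9: C, bond orders sum to 4 (valence 4) → 0 H
  atom 10: C, bond orders sum to 1 (valence 4) → 3 H
  atom 11: C, bond orders sum to 3 (valence 4) → 1 H
  atom 12: C, bond orders sum to 2 (valence 4) → 2 H
  atom 13: C, bond orders sum to 2 (valence 4) → 2 H
  atom 14: C, bond orders sum to 3 (valence 4) → 1 H
  atom 15: C, bond orders sum to 4 (valence 4) → 0 H
  atom 16: O, bond orders sum to 2 (valence 2) → 0 H
  atom 17: O, bond orders sum to 2 (valence 2) → 0 H
  atom 18: C, bond orders sum to 1 (valence 4) → 3 H
  atom 19: C, bond orders sum to 3 (valence 4) → 1 H
  atom 20: N, bond orders sum to 1 (valence 3) → 2 H
  atom 21: C, bond orders sum to 2 (valence 4) → 2 H
  atom 22: C, bond orders sum to 2 (valence 4) → 2 H
  atom 23: C, bond orders sum to 1 (valence 4) → 3 H
Totals → C:17, H:32, Cl:1, N:1, O:3, S:1.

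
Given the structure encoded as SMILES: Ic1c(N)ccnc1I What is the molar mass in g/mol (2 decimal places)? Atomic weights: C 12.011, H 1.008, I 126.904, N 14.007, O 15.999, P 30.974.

345.91 g/mol

First, the molecular formula is C5H4I2N2 (counting implicit H from valence).
  C: 5 × 12.011 = 60.055
  H: 4 × 1.008 = 4.032
  I: 2 × 126.904 = 253.808
  N: 2 × 14.007 = 28.014
Sum: 5×12.011 + 4×1.008 + 2×126.904 + 2×14.007 = 345.909 → 345.91 g/mol.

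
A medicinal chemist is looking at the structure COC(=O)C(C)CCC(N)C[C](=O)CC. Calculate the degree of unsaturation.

2

Molecular formula: C11H21NO3.
DoU = (2C + 2 + N − H − X) / 2, where X is the halogen count and O/S are ignored.
    = (2·11 + 2 + 1 − 21 − 0) / 2 = 4 / 2 = 2.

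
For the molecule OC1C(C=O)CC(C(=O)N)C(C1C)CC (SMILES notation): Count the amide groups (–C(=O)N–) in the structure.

The amide motif appears at heavy-atom position 8 in the SMILES.
Other groups present: 1 aldehyde, 1 hydroxyl.
Amide count: 1.

1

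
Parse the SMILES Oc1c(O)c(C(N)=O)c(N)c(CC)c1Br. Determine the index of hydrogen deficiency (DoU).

Molecular formula: C9H11BrN2O3.
DoU = (2C + 2 + N − H − X) / 2, where X is the halogen count and O/S are ignored.
    = (2·9 + 2 + 2 − 11 − 1) / 2 = 10 / 2 = 5.

5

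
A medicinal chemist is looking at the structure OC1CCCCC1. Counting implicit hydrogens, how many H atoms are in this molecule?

Walk through each heavy atom and fill implicit hydrogens from standard valence (C 4, N 3, O 2, S 2, halogen 1):
  atom 1: O, bond orders sum to 1 (valence 2) → 1 H
  atom 2: C, bond orders sum to 3 (valence 4) → 1 H
  atom 3: C, bond orders sum to 2 (valence 4) → 2 H
  atom 4: C, bond orders sum to 2 (valence 4) → 2 H
  atom 5: C, bond orders sum to 2 (valence 4) → 2 H
  atom 6: C, bond orders sum to 2 (valence 4) → 2 H
  atom 7: C, bond orders sum to 2 (valence 4) → 2 H
Total hydrogens: 12.

12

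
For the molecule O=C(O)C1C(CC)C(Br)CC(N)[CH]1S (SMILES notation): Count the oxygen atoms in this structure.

Scan the SMILES for O atoms (remember two-letter symbols like Cl and Br are single atoms).
Oxygen count: 2.

2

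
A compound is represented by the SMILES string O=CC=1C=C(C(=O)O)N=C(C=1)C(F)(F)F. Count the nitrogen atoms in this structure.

Scan the SMILES for N atoms (remember two-letter symbols like Cl and Br are single atoms).
Nitrogen count: 1.

1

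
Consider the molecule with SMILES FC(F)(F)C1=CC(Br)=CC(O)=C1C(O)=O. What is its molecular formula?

Walk through each heavy atom and fill implicit hydrogens from standard valence (C 4, N 3, O 2, S 2, halogen 1):
  atom 1: F (halogen, monovalent) → 0 H
  atom 2: C, bond orders sum to 4 (valence 4) → 0 H
  atom 3: F (halogen, monovalent) → 0 H
  atom 4: F (halogen, monovalent) → 0 H
  atom 5: C, bond orders sum to 4 (valence 4) → 0 H
  atom 6: C, bond orders sum to 3 (valence 4) → 1 H
  atom 7: C, bond orders sum to 4 (valence 4) → 0 H
  atom 8: Br (halogen, monovalent) → 0 H
  atom 9: C, bond orders sum to 3 (valence 4) → 1 H
  atom 10: C, bond orders sum to 4 (valence 4) → 0 H
  atom 11: O, bond orders sum to 1 (valence 2) → 1 H
  atom 12: C, bond orders sum to 4 (valence 4) → 0 H
  atom 13: C, bond orders sum to 4 (valence 4) → 0 H
  atom 14: O, bond orders sum to 1 (valence 2) → 1 H
  atom 15: O, bond orders sum to 2 (valence 2) → 0 H
Totals → C:8, H:4, Br:1, F:3, O:3.

C8H4BrF3O3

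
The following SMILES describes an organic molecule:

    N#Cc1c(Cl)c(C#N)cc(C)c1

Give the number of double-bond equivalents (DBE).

8

Molecular formula: C9H5ClN2.
DoU = (2C + 2 + N − H − X) / 2, where X is the halogen count and O/S are ignored.
    = (2·9 + 2 + 2 − 5 − 1) / 2 = 16 / 2 = 8.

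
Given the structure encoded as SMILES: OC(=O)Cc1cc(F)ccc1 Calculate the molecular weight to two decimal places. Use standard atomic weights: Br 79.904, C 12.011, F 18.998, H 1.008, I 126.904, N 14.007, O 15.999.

154.14 g/mol

First, the molecular formula is C8H7FO2 (counting implicit H from valence).
  C: 8 × 12.011 = 96.088
  F: 1 × 18.998 = 18.998
  H: 7 × 1.008 = 7.056
  O: 2 × 15.999 = 31.998
Sum: 8×12.011 + 1×18.998 + 7×1.008 + 2×15.999 = 154.140 → 154.14 g/mol.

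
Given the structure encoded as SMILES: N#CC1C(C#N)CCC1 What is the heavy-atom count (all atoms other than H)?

Every atom symbol written in the SMILES (organic subset) is one heavy atom; implicit H are not written.
Heavy atoms by element → C:7, N:2.
Total: 9.

9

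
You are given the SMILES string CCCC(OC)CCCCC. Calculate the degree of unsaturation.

Degree of unsaturation = (number of rings) + (number of π bonds).
Ring closures in the SMILES: 0.
π bonds: none → 0 DoU from unsaturation.
Total DoU = 0 + 0 = 0.

0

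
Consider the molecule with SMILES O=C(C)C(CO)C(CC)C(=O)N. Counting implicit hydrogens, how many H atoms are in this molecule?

15

Walk through each heavy atom and fill implicit hydrogens from standard valence (C 4, N 3, O 2, S 2, halogen 1):
  atom 1: O, bond orders sum to 2 (valence 2) → 0 H
  atom 2: C, bond orders sum to 4 (valence 4) → 0 H
  atom 3: C, bond orders sum to 1 (valence 4) → 3 H
  atom 4: C, bond orders sum to 3 (valence 4) → 1 H
  atom 5: C, bond orders sum to 2 (valence 4) → 2 H
  atom 6: O, bond orders sum to 1 (valence 2) → 1 H
  atom 7: C, bond orders sum to 3 (valence 4) → 1 H
  atom 8: C, bond orders sum to 2 (valence 4) → 2 H
  atom 9: C, bond orders sum to 1 (valence 4) → 3 H
  atom 10: C, bond orders sum to 4 (valence 4) → 0 H
  atom 11: O, bond orders sum to 2 (valence 2) → 0 H
  atom 12: N, bond orders sum to 1 (valence 3) → 2 H
Total hydrogens: 15.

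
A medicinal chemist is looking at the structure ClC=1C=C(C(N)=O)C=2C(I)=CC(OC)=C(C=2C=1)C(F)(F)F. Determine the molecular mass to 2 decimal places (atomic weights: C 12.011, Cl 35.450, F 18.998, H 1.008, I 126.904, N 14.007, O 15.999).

429.56 g/mol

First, the molecular formula is C13H8ClF3INO2 (counting implicit H from valence).
  C: 13 × 12.011 = 156.143
  Cl: 1 × 35.450 = 35.450
  F: 3 × 18.998 = 56.994
  H: 8 × 1.008 = 8.064
  I: 1 × 126.904 = 126.904
  N: 1 × 14.007 = 14.007
  O: 2 × 15.999 = 31.998
Sum: 13×12.011 + 1×35.450 + 3×18.998 + 8×1.008 + 1×126.904 + 1×14.007 + 2×15.999 = 429.560 → 429.56 g/mol.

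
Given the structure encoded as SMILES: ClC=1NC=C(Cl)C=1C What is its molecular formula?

C5H5Cl2N

Walk through each heavy atom and fill implicit hydrogens from standard valence (C 4, N 3, O 2, S 2, halogen 1):
  atom 1: Cl (halogen, monovalent) → 0 H
  atom 2: C, bond orders sum to 4 (valence 4) → 0 H
  atom 3: N, bond orders sum to 2 (valence 3) → 1 H
  atom 4: C, bond orders sum to 3 (valence 4) → 1 H
  atom 5: C, bond orders sum to 4 (valence 4) → 0 H
  atom 6: Cl (halogen, monovalent) → 0 H
  atom 7: C, bond orders sum to 4 (valence 4) → 0 H
  atom 8: C, bond orders sum to 1 (valence 4) → 3 H
Totals → C:5, H:5, Cl:2, N:1.
In Hill order: C5H5Cl2N.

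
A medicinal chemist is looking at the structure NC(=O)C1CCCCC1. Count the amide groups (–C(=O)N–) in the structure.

1

The amide motif appears at heavy-atom position 2 in the SMILES.
Amide count: 1.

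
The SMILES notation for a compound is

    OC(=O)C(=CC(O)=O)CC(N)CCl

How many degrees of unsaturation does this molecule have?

Degree of unsaturation = (number of rings) + (number of π bonds).
Ring closures in the SMILES: 0.
π bonds: 3 double bonds (each 1 DoU) → 3 DoU from unsaturation.
Total DoU = 0 + 3 = 3.

3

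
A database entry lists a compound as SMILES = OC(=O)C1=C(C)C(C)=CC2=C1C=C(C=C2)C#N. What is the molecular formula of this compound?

Walk through each heavy atom and fill implicit hydrogens from standard valence (C 4, N 3, O 2, S 2, halogen 1):
  atom 1: O, bond orders sum to 1 (valence 2) → 1 H
  atom 2: C, bond orders sum to 4 (valence 4) → 0 H
  atom 3: O, bond orders sum to 2 (valence 2) → 0 H
  atom 4: C, bond orders sum to 4 (valence 4) → 0 H
  atom 5: C, bond orders sum to 4 (valence 4) → 0 H
  atom 6: C, bond orders sum to 1 (valence 4) → 3 H
  atom 7: C, bond orders sum to 4 (valence 4) → 0 H
  atom 8: C, bond orders sum to 1 (valence 4) → 3 H
  atom 9: C, bond orders sum to 3 (valence 4) → 1 H
  atom 10: C, bond orders sum to 4 (valence 4) → 0 H
  atom 11: C, bond orders sum to 4 (valence 4) → 0 H
  atom 12: C, bond orders sum to 3 (valence 4) → 1 H
  atom 13: C, bond orders sum to 4 (valence 4) → 0 H
  atom 14: C, bond orders sum to 3 (valence 4) → 1 H
  atom 15: C, bond orders sum to 3 (valence 4) → 1 H
  atom 16: C, bond orders sum to 4 (valence 4) → 0 H
  atom 17: N, bond orders sum to 3 (valence 3) → 0 H
Totals → C:14, H:11, N:1, O:2.
In Hill order: C14H11NO2.

C14H11NO2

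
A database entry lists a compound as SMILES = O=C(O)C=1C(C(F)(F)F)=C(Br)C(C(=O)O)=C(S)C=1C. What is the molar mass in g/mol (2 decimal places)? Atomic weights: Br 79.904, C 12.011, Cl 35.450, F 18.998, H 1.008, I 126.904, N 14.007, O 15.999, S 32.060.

359.11 g/mol

First, the molecular formula is C10H6BrF3O4S (counting implicit H from valence).
  Br: 1 × 79.904 = 79.904
  C: 10 × 12.011 = 120.110
  F: 3 × 18.998 = 56.994
  H: 6 × 1.008 = 6.048
  O: 4 × 15.999 = 63.996
  S: 1 × 32.060 = 32.060
Sum: 1×79.904 + 10×12.011 + 3×18.998 + 6×1.008 + 4×15.999 + 1×32.060 = 359.112 → 359.11 g/mol.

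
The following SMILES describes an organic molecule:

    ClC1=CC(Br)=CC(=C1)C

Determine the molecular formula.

Walk through each heavy atom and fill implicit hydrogens from standard valence (C 4, N 3, O 2, S 2, halogen 1):
  atom 1: Cl (halogen, monovalent) → 0 H
  atom 2: C, bond orders sum to 4 (valence 4) → 0 H
  atom 3: C, bond orders sum to 3 (valence 4) → 1 H
  atom 4: C, bond orders sum to 4 (valence 4) → 0 H
  atom 5: Br (halogen, monovalent) → 0 H
  atom 6: C, bond orders sum to 3 (valence 4) → 1 H
  atom 7: C, bond orders sum to 4 (valence 4) → 0 H
  atom 8: C, bond orders sum to 3 (valence 4) → 1 H
  atom 9: C, bond orders sum to 1 (valence 4) → 3 H
Totals → C:7, H:6, Br:1, Cl:1.
In Hill order: C7H6BrCl.

C7H6BrCl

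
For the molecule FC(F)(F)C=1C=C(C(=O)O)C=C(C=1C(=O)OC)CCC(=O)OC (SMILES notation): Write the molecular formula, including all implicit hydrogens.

Walk through each heavy atom and fill implicit hydrogens from standard valence (C 4, N 3, O 2, S 2, halogen 1):
  atom 1: F (halogen, monovalent) → 0 H
  atom 2: C, bond orders sum to 4 (valence 4) → 0 H
  atom 3: F (halogen, monovalent) → 0 H
  atom 4: F (halogen, monovalent) → 0 H
  atom 5: C, bond orders sum to 4 (valence 4) → 0 H
  atom 6: C, bond orders sum to 3 (valence 4) → 1 H
  atom 7: C, bond orders sum to 4 (valence 4) → 0 H
  atom 8: C, bond orders sum to 4 (valence 4) → 0 H
  atom 9: O, bond orders sum to 2 (valence 2) → 0 H
  atom 10: O, bond orders sum to 1 (valence 2) → 1 H
  atom 11: C, bond orders sum to 3 (valence 4) → 1 H
  atom 12: C, bond orders sum to 4 (valence 4) → 0 H
  atom 13: C, bond orders sum to 4 (valence 4) → 0 H
  atom 14: C, bond orders sum to 4 (valence 4) → 0 H
  atom 15: O, bond orders sum to 2 (valence 2) → 0 H
  atom 16: O, bond orders sum to 2 (valence 2) → 0 H
  atom 17: C, bond orders sum to 1 (valence 4) → 3 H
  atom 18: C, bond orders sum to 2 (valence 4) → 2 H
  atom 19: C, bond orders sum to 2 (valence 4) → 2 H
  atom 20: C, bond orders sum to 4 (valence 4) → 0 H
  atom 21: O, bond orders sum to 2 (valence 2) → 0 H
  atom 22: O, bond orders sum to 2 (valence 2) → 0 H
  atom 23: C, bond orders sum to 1 (valence 4) → 3 H
Totals → C:14, H:13, F:3, O:6.
In Hill order: C14H13F3O6.

C14H13F3O6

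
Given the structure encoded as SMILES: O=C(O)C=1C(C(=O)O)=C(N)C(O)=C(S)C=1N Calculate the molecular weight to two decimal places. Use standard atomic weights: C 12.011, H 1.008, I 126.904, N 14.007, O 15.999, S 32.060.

First, the molecular formula is C8H8N2O5S (counting implicit H from valence).
  C: 8 × 12.011 = 96.088
  H: 8 × 1.008 = 8.064
  N: 2 × 14.007 = 28.014
  O: 5 × 15.999 = 79.995
  S: 1 × 32.060 = 32.060
Sum: 8×12.011 + 8×1.008 + 2×14.007 + 5×15.999 + 1×32.060 = 244.221 → 244.22 g/mol.

244.22 g/mol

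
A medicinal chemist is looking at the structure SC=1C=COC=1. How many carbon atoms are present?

Count every carbon token in the SMILES (each C, including those in ring-closure positions and inside branches).
Carbon count: 4.

4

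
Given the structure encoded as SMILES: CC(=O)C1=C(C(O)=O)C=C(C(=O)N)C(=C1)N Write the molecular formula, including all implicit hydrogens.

Walk through each heavy atom and fill implicit hydrogens from standard valence (C 4, N 3, O 2, S 2, halogen 1):
  atom 1: C, bond orders sum to 1 (valence 4) → 3 H
  atom 2: C, bond orders sum to 4 (valence 4) → 0 H
  atom 3: O, bond orders sum to 2 (valence 2) → 0 H
  atom 4: C, bond orders sum to 4 (valence 4) → 0 H
  atom 5: C, bond orders sum to 4 (valence 4) → 0 H
  atom 6: C, bond orders sum to 4 (valence 4) → 0 H
  atom 7: O, bond orders sum to 1 (valence 2) → 1 H
  atom 8: O, bond orders sum to 2 (valence 2) → 0 H
  atom 9: C, bond orders sum to 3 (valence 4) → 1 H
  atom 10: C, bond orders sum to 4 (valence 4) → 0 H
  atom 11: C, bond orders sum to 4 (valence 4) → 0 H
  atom 12: O, bond orders sum to 2 (valence 2) → 0 H
  atom 13: N, bond orders sum to 1 (valence 3) → 2 H
  atom 14: C, bond orders sum to 4 (valence 4) → 0 H
  atom 15: C, bond orders sum to 3 (valence 4) → 1 H
  atom 16: N, bond orders sum to 1 (valence 3) → 2 H
Totals → C:10, H:10, N:2, O:4.
In Hill order: C10H10N2O4.

C10H10N2O4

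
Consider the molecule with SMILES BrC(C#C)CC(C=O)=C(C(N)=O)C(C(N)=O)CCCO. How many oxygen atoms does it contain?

4

Scan the SMILES for O atoms (remember two-letter symbols like Cl and Br are single atoms).
Oxygen count: 4.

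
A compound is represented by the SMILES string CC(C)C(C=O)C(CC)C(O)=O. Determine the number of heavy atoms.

Every atom symbol written in the SMILES (organic subset) is one heavy atom; implicit H are not written.
Heavy atoms by element → C:9, O:3.
Total: 12.

12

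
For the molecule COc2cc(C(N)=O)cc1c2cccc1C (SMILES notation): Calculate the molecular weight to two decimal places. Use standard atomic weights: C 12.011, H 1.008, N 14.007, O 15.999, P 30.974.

First, the molecular formula is C13H13NO2 (counting implicit H from valence).
  C: 13 × 12.011 = 156.143
  H: 13 × 1.008 = 13.104
  N: 1 × 14.007 = 14.007
  O: 2 × 15.999 = 31.998
Sum: 13×12.011 + 13×1.008 + 1×14.007 + 2×15.999 = 215.252 → 215.25 g/mol.

215.25 g/mol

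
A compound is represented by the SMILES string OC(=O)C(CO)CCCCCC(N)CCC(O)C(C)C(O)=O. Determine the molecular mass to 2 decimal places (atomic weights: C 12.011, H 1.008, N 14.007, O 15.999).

319.40 g/mol

First, the molecular formula is C15H29NO6 (counting implicit H from valence).
  C: 15 × 12.011 = 180.165
  H: 29 × 1.008 = 29.232
  N: 1 × 14.007 = 14.007
  O: 6 × 15.999 = 95.994
Sum: 15×12.011 + 29×1.008 + 1×14.007 + 6×15.999 = 319.398 → 319.40 g/mol.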